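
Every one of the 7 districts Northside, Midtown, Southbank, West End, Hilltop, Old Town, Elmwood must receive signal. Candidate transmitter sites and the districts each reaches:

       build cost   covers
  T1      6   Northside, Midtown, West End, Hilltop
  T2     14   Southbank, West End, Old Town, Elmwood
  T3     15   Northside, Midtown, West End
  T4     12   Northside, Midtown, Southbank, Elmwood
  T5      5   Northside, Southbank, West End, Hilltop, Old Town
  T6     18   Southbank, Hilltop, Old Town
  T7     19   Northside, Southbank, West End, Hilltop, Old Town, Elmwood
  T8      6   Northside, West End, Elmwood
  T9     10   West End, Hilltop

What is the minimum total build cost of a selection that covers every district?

T4, T5 cover every district at build cost 12 + 5 = 17.
Any cover uses at least 2 transmitter sites; among all covering selections none totals below 17.

17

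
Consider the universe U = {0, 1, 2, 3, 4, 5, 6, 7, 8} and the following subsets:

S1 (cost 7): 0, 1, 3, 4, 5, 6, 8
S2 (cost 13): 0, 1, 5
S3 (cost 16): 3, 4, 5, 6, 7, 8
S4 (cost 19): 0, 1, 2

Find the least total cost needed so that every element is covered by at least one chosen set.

35

S3, S4 cover every element at cost 16 + 19 = 35.
Any cover uses at least 2 sets; among all covering selections none totals below 35.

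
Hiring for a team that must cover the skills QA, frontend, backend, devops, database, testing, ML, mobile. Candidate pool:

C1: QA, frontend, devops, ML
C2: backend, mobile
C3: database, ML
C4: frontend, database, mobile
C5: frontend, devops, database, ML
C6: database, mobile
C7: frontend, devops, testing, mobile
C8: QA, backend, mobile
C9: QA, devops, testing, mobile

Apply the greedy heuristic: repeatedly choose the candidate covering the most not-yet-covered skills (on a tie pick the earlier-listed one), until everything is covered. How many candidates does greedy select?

Pick 1: C1 covers 4 new skills (QA, frontend, devops, ML).
Pick 2: C2 covers 2 new skills (backend, mobile).
Pick 3: C3 covers 1 new skills (database).
Pick 4: C7 covers 1 new skills (testing).
Greedy uses 4 candidates. (The true minimum is 3.)

4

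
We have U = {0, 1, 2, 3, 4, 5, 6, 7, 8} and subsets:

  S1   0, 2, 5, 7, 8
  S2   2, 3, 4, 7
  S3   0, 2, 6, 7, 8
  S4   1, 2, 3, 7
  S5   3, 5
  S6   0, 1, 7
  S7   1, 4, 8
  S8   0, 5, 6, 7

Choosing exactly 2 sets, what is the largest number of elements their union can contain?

Choosing S1, S2 covers {0, 2, 3, 4, 5, 7, 8} — 7 elements.
No choice of 2 sets does better; here 1, 6 are left uncovered.

7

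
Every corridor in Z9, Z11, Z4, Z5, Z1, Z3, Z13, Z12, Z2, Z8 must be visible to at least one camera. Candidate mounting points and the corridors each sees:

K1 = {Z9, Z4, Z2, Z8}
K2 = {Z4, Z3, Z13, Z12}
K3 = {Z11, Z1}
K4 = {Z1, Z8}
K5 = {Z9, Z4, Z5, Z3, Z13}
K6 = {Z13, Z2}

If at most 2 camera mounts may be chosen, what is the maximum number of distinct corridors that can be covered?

7

Choosing K1, K2 covers {Z9, Z4, Z3, Z13, Z12, Z2, Z8} — 7 corridors.
No choice of 2 camera mounts does better; here Z11, Z5, Z1 are left uncovered.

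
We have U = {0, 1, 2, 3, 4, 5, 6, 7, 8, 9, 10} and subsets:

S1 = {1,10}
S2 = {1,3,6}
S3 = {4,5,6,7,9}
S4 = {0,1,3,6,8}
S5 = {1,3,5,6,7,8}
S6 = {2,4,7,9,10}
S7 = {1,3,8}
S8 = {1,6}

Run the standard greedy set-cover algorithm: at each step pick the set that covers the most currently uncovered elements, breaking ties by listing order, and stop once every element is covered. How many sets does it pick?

3

Pick 1: S5 covers 6 new elements (1, 3, 5, 6, 7, 8).
Pick 2: S6 covers 4 new elements (2, 4, 9, 10).
Pick 3: S4 covers 1 new elements (0).
Greedy uses 3 sets.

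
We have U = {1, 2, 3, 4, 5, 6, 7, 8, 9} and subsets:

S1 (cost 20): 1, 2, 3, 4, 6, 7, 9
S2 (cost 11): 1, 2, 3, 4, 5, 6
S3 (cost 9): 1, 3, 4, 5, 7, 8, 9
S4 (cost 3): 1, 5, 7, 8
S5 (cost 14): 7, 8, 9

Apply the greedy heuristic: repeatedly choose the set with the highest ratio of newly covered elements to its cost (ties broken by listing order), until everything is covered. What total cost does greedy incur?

Pick 1: S4 adds 4 new (1, 5, 7, 8) at cost 3 (ratio 4/3).
Pick 2: S2 adds 4 new (2, 3, 4, 6) at cost 11 (ratio 4/11).
Pick 3: S3 adds 1 new (9) at cost 9 (ratio 1/9).
Greedy total cost: 3 + 11 + 9 = 23. (The true optimum is 20, so greedy overshoots here.)

23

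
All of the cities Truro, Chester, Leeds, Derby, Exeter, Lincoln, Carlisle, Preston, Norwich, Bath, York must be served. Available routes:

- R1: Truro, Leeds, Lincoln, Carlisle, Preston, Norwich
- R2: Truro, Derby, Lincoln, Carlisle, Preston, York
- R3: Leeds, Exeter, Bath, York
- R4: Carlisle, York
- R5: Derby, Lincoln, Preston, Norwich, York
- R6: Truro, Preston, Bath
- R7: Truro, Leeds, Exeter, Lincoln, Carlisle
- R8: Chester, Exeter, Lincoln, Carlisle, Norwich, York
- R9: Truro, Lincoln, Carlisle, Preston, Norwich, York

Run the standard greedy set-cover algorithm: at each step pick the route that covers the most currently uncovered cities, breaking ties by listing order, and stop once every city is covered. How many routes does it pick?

Pick 1: R1 covers 6 new cities (Truro, Leeds, Lincoln, Carlisle, Preston, Norwich).
Pick 2: R3 covers 3 new cities (Exeter, Bath, York).
Pick 3: R2 covers 1 new cities (Derby).
Pick 4: R8 covers 1 new cities (Chester).
Greedy uses 4 routes. (The true minimum is 3.)

4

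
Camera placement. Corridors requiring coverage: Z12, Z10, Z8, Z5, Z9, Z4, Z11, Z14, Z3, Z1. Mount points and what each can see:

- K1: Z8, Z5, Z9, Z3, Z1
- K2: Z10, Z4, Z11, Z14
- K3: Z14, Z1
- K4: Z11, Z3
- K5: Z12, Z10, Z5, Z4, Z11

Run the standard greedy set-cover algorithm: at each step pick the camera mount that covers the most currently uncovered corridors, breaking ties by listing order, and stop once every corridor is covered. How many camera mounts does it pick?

3

Pick 1: K1 covers 5 new corridors (Z8, Z5, Z9, Z3, Z1).
Pick 2: K2 covers 4 new corridors (Z10, Z4, Z11, Z14).
Pick 3: K5 covers 1 new corridors (Z12).
Greedy uses 3 camera mounts.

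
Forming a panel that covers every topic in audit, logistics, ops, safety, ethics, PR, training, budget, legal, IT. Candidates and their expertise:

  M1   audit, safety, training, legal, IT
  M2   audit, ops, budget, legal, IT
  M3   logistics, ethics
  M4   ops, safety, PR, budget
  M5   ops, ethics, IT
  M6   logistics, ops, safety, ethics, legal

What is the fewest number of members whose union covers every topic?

3

M1, M3, M4 together cover {audit, logistics, ops, safety, ethics, PR, training, budget, legal, IT} — every topic.
No 2 of the 6 members cover everything (all 15 pairs fall short), so 3 is minimum.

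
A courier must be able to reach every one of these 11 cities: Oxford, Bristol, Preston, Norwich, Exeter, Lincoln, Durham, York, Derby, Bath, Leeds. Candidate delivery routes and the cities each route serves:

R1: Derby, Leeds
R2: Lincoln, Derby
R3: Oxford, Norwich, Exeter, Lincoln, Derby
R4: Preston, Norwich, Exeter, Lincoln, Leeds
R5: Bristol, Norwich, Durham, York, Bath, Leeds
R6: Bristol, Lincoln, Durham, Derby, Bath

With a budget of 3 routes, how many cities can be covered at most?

Choosing R3, R4, R5 covers {Oxford, Bristol, Preston, Norwich, Exeter, Lincoln, Durham, York, Derby, Bath, Leeds} — 11 cities.
That is all 11 cities.

11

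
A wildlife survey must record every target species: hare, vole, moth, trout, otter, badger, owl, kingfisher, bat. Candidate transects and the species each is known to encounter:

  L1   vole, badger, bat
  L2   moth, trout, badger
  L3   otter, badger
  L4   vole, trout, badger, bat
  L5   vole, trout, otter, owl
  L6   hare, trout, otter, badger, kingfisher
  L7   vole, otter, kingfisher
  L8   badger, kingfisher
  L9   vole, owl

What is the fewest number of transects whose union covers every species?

L1, L2, L5, L6 together cover {hare, vole, moth, trout, otter, badger, owl, kingfisher, bat} — every species.
No 3 of the 9 transects cover everything (all 84 triples fall short), so 4 is minimum.

4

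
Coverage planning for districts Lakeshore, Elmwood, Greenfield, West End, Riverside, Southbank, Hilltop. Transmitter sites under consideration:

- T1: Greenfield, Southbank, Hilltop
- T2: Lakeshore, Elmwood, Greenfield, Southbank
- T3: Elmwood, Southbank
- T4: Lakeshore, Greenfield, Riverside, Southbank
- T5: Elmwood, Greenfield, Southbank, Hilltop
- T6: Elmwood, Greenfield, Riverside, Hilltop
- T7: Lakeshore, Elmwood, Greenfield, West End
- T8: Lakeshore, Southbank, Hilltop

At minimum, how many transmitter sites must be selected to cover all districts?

T1, T4, T7 together cover {Lakeshore, Elmwood, Greenfield, West End, Riverside, Southbank, Hilltop} — every district.
No 2 of the 8 transmitter sites cover everything (all 28 pairs fall short), so 3 is minimum.

3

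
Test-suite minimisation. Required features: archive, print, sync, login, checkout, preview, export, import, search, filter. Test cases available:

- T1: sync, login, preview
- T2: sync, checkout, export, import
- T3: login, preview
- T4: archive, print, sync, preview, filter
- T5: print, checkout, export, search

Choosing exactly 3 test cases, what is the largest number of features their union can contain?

Choosing T1, T2, T4 covers {archive, print, sync, login, checkout, preview, export, import, filter} — 9 features.
No choice of 3 test cases does better; here search is left uncovered.

9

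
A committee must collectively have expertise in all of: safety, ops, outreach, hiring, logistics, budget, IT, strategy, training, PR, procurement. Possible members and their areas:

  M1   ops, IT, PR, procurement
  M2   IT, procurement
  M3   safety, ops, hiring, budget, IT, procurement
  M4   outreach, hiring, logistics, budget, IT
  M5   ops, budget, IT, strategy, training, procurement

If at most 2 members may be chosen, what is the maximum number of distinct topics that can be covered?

9

Choosing M4, M5 covers {ops, outreach, hiring, logistics, budget, IT, strategy, training, procurement} — 9 topics.
No choice of 2 members does better; here safety, PR are left uncovered.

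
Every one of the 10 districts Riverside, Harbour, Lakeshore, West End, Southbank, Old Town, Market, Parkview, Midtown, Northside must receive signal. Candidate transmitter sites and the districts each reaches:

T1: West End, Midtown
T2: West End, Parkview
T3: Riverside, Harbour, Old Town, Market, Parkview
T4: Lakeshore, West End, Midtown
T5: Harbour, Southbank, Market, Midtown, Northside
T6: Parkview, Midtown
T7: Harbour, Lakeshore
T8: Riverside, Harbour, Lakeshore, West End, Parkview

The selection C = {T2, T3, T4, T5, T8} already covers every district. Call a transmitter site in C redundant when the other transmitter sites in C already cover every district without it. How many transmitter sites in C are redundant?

3

Drop T2: the rest still cover every district — redundant.
Drop T3: Old Town uncovered — not redundant.
Drop T4: the rest still cover every district — redundant.
Drop T5: Southbank, Northside uncovered — not redundant.
Drop T8: the rest still cover every district — redundant.
3 redundant: T2, T4, T8.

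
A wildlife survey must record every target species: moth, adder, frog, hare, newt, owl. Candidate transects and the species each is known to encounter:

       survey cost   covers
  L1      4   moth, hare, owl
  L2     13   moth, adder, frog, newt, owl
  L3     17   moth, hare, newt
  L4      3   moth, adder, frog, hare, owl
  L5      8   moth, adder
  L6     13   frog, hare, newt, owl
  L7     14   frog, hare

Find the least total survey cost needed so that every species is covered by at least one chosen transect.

L2, L4 cover every species at survey cost 13 + 3 = 16.
Any cover uses at least 2 transects; among all covering selections none totals below 16.

16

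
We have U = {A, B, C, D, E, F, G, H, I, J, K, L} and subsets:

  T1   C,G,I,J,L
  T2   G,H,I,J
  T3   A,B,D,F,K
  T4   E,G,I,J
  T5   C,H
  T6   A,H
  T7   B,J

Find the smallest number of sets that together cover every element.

T1, T2, T3, T4 together cover {A, B, C, D, E, F, G, H, I, J, K, L} — every element.
No 3 of the 7 sets cover everything (all 35 triples fall short), so 4 is minimum.

4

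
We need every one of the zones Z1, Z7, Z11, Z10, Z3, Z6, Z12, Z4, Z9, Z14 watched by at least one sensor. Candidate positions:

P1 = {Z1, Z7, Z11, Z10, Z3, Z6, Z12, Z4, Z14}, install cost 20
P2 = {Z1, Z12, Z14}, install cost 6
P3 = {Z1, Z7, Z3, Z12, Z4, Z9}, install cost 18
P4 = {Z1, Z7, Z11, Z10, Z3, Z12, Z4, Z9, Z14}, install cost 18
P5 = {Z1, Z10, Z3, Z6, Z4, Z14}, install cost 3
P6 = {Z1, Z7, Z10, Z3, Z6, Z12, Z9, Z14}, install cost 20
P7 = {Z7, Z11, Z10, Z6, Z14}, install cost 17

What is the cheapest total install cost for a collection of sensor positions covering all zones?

P4, P5 cover every zone at install cost 18 + 3 = 21.
Any cover uses at least 2 sensor positions; among all covering selections none totals below 21.

21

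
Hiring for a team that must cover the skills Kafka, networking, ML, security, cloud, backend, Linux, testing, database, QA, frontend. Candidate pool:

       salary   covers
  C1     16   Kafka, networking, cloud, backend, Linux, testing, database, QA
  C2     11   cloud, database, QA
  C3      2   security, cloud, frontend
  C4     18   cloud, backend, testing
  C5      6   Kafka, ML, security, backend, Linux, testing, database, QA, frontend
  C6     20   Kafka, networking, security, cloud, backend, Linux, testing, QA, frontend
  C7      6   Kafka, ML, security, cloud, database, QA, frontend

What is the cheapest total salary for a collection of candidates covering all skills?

22

C1, C5 cover every skill at salary 16 + 6 = 22.
Any cover uses at least 2 candidates; among all covering selections none totals below 22.
Greedy by coverage-per-salary would pick C3, C5, C1 for 24 — worse than the optimum 22.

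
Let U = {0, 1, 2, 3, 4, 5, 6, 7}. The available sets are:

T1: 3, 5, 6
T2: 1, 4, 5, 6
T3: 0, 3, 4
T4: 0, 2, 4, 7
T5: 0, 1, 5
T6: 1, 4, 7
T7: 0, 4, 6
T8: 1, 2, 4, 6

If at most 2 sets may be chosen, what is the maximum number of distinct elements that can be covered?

Choosing T1, T4 covers {0, 2, 3, 4, 5, 6, 7} — 7 elements.
No choice of 2 sets does better; here 1 is left uncovered.

7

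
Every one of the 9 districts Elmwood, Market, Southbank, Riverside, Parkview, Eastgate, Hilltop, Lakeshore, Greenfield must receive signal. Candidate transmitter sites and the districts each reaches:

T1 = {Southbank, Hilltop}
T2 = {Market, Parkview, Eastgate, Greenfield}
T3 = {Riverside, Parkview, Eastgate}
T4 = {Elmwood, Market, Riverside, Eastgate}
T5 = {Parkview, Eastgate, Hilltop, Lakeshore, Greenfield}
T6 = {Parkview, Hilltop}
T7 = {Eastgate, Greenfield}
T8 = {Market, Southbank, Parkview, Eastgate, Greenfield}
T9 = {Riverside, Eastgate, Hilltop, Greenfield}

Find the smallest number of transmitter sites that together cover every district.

T1, T4, T5 together cover {Elmwood, Market, Southbank, Riverside, Parkview, Eastgate, Hilltop, Lakeshore, Greenfield} — every district.
No 2 of the 9 transmitter sites cover everything (all 36 pairs fall short), so 3 is minimum.

3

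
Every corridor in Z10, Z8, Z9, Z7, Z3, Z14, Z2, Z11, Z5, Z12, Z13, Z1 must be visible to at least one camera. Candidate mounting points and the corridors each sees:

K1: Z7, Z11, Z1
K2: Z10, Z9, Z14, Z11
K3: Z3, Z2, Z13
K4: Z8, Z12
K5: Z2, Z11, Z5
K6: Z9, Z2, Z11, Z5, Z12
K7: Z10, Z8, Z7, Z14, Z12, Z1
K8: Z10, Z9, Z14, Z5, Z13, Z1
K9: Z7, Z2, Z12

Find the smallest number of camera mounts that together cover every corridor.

K3, K6, K7 together cover {Z10, Z8, Z9, Z7, Z3, Z14, Z2, Z11, Z5, Z12, Z13, Z1} — every corridor.
No 2 of the 9 camera mounts cover everything (all 36 pairs fall short), so 3 is minimum.

3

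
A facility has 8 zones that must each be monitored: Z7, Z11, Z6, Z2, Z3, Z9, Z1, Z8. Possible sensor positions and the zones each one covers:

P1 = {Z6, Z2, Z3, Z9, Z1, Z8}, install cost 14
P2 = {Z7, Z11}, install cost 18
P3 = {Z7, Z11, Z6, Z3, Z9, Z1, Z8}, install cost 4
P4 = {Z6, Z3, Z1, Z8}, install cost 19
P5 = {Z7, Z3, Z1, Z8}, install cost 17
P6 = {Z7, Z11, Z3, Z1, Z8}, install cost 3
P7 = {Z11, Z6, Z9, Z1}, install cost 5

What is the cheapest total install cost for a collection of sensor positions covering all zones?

17

P1, P6 cover every zone at install cost 14 + 3 = 17.
Any cover uses at least 2 sensor positions; among all covering selections none totals below 17.
Greedy by coverage-per-install cost would pick P3, P1 for 18 — worse than the optimum 17.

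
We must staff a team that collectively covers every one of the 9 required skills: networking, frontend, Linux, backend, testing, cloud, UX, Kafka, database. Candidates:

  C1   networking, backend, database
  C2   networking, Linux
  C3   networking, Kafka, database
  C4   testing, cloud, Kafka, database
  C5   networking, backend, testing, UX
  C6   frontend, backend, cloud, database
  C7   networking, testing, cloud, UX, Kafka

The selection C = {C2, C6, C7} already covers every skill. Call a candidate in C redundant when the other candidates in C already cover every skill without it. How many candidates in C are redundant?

Drop C2: Linux uncovered — not redundant.
Drop C6: frontend, backend, database uncovered — not redundant.
Drop C7: testing, UX, Kafka uncovered — not redundant.
None of the candidates in C is redundant.

0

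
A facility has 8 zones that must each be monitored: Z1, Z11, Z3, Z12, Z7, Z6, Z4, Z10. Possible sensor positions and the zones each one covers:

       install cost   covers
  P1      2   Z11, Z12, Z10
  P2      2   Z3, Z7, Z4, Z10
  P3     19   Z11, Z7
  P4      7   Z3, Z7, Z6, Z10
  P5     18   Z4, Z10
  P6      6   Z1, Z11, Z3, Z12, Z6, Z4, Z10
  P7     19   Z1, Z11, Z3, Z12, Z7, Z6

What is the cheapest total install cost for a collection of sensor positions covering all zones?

8

P2, P6 cover every zone at install cost 2 + 6 = 8.
Any cover uses at least 2 sensor positions; among all covering selections none totals below 8.
Greedy by coverage-per-install cost would pick P2, P1, P6 for 10 — worse than the optimum 8.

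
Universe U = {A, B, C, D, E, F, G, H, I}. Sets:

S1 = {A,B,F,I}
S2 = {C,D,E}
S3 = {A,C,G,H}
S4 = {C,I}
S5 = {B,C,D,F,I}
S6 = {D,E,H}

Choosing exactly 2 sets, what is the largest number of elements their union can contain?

Choosing S3, S5 covers {A, B, C, D, F, G, H, I} — 8 elements.
No choice of 2 sets does better; here E is left uncovered.

8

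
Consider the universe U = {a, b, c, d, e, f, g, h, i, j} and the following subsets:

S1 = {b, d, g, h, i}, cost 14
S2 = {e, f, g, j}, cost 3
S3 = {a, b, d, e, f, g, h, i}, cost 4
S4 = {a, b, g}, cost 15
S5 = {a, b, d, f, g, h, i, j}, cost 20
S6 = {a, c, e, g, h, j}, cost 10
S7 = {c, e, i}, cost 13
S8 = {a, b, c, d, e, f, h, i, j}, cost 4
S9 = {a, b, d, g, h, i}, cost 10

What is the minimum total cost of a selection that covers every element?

7

S2, S8 cover every element at cost 3 + 4 = 7.
Any cover uses at least 2 sets; among all covering selections none totals below 7.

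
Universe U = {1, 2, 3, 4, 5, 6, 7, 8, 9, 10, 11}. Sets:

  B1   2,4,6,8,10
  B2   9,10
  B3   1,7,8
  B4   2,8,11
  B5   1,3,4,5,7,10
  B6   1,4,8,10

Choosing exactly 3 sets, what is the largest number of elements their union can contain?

Choosing B1, B2, B5 covers {1, 2, 3, 4, 5, 6, 7, 8, 9, 10} — 10 elements.
No choice of 3 sets does better; here 11 is left uncovered.

10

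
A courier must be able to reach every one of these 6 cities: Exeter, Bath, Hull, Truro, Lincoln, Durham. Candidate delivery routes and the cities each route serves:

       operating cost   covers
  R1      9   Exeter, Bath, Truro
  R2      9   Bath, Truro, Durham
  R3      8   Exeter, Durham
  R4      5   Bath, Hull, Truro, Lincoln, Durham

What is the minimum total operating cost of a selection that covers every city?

13

R3, R4 cover every city at operating cost 8 + 5 = 13.
Any cover uses at least 2 routes; among all covering selections none totals below 13.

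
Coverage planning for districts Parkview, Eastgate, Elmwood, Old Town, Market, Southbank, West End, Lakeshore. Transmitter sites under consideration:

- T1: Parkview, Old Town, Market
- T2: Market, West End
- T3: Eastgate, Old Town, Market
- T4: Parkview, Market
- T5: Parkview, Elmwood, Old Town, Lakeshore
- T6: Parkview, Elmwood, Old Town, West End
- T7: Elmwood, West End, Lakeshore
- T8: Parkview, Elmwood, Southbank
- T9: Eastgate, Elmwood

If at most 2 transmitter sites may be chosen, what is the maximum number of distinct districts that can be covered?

6

Choosing T1, T7 covers {Parkview, Elmwood, Old Town, Market, West End, Lakeshore} — 6 districts.
No choice of 2 transmitter sites does better; here Eastgate, Southbank are left uncovered.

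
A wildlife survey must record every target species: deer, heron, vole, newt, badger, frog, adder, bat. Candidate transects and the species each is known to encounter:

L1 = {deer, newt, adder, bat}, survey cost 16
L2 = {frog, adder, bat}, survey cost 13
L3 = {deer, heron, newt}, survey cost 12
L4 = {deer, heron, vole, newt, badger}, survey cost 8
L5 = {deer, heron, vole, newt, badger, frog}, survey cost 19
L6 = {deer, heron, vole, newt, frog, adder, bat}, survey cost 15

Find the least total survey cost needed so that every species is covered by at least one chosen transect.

L2, L4 cover every species at survey cost 13 + 8 = 21.
Any cover uses at least 2 transects; among all covering selections none totals below 21.

21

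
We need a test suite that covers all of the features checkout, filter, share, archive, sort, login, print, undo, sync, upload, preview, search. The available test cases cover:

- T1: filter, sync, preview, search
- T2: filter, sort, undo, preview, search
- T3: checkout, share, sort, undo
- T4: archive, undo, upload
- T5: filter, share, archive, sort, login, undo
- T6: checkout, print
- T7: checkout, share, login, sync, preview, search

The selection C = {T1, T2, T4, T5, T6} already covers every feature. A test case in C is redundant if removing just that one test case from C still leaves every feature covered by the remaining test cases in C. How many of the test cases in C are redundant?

Drop T1: sync uncovered — not redundant.
Drop T2: the rest still cover every feature — redundant.
Drop T4: upload uncovered — not redundant.
Drop T5: share, login uncovered — not redundant.
Drop T6: checkout, print uncovered — not redundant.
1 redundant: T2.

1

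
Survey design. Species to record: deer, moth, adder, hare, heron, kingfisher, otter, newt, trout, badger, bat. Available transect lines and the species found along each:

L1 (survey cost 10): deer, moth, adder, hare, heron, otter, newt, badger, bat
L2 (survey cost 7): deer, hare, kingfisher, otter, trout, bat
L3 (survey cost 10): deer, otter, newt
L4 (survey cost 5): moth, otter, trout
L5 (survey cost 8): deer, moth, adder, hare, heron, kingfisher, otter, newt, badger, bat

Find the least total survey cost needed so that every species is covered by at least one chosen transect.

L4, L5 cover every species at survey cost 5 + 8 = 13.
Any cover uses at least 2 transects; among all covering selections none totals below 13.

13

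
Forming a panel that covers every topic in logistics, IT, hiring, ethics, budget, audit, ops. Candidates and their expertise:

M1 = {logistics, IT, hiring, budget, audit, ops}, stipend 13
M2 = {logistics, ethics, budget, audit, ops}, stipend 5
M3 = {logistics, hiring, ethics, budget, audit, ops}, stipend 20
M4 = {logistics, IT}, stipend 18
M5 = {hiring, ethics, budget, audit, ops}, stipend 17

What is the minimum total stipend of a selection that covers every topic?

18

M1, M2 cover every topic at stipend 13 + 5 = 18.
Any cover uses at least 2 members; among all covering selections none totals below 18.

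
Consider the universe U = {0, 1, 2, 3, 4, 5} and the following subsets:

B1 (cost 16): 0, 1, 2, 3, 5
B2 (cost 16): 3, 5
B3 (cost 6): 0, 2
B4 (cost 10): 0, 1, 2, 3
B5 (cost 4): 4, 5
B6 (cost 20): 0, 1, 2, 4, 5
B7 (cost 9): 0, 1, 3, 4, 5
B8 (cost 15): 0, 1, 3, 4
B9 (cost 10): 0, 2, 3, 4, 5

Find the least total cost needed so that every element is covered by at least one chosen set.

B4, B5 cover every element at cost 10 + 4 = 14.
Any cover uses at least 2 sets; among all covering selections none totals below 14.

14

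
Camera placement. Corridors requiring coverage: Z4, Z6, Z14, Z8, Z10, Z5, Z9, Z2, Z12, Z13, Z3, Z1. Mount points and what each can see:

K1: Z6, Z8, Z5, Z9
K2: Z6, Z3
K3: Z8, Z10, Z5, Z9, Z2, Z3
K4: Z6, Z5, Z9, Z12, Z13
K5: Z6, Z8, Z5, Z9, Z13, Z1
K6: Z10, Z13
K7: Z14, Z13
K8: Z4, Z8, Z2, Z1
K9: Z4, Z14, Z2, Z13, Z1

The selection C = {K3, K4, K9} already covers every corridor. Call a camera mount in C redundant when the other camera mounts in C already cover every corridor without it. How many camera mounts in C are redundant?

0

Drop K3: Z8, Z10, Z3 uncovered — not redundant.
Drop K4: Z6, Z12 uncovered — not redundant.
Drop K9: Z4, Z14, Z1 uncovered — not redundant.
None of the camera mounts in C is redundant.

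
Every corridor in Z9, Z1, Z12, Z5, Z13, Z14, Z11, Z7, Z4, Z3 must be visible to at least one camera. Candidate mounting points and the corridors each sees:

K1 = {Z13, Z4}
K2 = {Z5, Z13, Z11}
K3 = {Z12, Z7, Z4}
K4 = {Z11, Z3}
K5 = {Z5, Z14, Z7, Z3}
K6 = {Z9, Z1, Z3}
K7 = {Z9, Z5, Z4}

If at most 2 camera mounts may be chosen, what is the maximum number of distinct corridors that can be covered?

6

Choosing K1, K5 covers {Z5, Z13, Z14, Z7, Z4, Z3} — 6 corridors.
No choice of 2 camera mounts does better; here Z9, Z1, Z12, Z11 are left uncovered.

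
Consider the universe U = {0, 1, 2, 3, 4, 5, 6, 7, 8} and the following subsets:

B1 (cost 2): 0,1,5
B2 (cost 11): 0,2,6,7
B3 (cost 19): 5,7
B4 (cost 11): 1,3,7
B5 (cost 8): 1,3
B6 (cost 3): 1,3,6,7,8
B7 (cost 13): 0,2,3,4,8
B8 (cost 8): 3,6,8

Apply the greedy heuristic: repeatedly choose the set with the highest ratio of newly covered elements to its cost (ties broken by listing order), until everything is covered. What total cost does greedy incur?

18

Pick 1: B6 adds 5 new (1, 3, 6, 7, 8) at cost 3 (ratio 5/3).
Pick 2: B1 adds 2 new (0, 5) at cost 2 (ratio 2/2).
Pick 3: B7 adds 2 new (2, 4) at cost 13 (ratio 2/13).
Greedy total cost: 3 + 2 + 13 = 18.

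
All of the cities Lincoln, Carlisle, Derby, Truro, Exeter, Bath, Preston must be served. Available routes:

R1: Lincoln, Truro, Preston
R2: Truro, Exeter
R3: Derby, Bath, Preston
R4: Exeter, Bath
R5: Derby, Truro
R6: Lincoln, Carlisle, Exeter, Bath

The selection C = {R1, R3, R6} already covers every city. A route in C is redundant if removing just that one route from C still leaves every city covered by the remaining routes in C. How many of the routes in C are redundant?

0

Drop R1: Truro uncovered — not redundant.
Drop R3: Derby uncovered — not redundant.
Drop R6: Carlisle, Exeter uncovered — not redundant.
None of the routes in C is redundant.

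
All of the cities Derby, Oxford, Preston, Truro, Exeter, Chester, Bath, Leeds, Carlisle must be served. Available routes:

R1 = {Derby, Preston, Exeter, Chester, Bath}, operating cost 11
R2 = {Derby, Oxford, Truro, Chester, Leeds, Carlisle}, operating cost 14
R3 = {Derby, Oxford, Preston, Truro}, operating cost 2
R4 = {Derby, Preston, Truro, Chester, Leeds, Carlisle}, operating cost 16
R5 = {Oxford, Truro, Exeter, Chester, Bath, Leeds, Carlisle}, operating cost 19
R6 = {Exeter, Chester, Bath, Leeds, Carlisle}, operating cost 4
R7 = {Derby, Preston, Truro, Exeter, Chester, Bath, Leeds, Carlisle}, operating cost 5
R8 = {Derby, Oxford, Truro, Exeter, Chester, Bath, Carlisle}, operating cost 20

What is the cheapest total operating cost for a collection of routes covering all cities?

R3, R6 cover every city at operating cost 2 + 4 = 6.
Any cover uses at least 2 routes; among all covering selections none totals below 6.

6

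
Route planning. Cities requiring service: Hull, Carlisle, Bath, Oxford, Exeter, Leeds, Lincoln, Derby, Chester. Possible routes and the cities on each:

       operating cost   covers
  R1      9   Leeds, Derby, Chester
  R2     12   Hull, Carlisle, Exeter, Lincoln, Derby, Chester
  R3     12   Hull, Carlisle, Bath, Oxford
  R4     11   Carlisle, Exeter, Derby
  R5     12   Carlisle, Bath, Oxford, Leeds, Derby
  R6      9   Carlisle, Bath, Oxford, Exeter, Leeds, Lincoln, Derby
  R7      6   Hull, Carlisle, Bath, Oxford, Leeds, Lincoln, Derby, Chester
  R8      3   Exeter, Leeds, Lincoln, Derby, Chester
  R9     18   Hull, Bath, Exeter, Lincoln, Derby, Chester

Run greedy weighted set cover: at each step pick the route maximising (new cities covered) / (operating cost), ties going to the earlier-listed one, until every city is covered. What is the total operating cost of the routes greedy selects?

Pick 1: R8 adds 5 new (Exeter, Leeds, Lincoln, Derby, Chester) at operating cost 3 (ratio 5/3).
Pick 2: R7 adds 4 new (Hull, Carlisle, Bath, Oxford) at operating cost 6 (ratio 4/6).
Greedy total operating cost: 3 + 6 = 9.

9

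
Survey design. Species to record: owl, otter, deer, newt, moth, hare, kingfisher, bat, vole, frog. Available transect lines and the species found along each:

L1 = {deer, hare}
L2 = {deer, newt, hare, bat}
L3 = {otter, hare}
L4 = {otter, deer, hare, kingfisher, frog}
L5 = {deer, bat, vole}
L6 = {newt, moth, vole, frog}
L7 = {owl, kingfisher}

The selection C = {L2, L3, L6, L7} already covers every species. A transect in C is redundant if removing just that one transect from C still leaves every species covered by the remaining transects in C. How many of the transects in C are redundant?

Drop L2: deer, bat uncovered — not redundant.
Drop L3: otter uncovered — not redundant.
Drop L6: moth, vole, frog uncovered — not redundant.
Drop L7: owl, kingfisher uncovered — not redundant.
None of the transects in C is redundant.

0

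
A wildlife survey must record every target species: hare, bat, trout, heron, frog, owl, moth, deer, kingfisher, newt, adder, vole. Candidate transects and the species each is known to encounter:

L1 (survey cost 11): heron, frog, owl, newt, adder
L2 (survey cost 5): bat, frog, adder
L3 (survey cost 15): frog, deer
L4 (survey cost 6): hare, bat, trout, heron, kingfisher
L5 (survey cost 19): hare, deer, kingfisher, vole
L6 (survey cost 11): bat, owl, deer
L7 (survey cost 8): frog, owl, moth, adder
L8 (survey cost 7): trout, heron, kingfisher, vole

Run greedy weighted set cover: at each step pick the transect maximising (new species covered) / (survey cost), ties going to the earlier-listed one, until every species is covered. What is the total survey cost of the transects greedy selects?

Pick 1: L4 adds 5 new (hare, bat, trout, heron, kingfisher) at survey cost 6 (ratio 5/6).
Pick 2: L7 adds 4 new (frog, owl, moth, adder) at survey cost 8 (ratio 4/8).
Pick 3: L8 adds 1 new (vole) at survey cost 7 (ratio 1/7).
Pick 4: L1 adds 1 new (newt) at survey cost 11 (ratio 1/11).
Pick 5: L6 adds 1 new (deer) at survey cost 11 (ratio 1/11).
Greedy total survey cost: 6 + 8 + 7 + 11 + 11 = 43.

43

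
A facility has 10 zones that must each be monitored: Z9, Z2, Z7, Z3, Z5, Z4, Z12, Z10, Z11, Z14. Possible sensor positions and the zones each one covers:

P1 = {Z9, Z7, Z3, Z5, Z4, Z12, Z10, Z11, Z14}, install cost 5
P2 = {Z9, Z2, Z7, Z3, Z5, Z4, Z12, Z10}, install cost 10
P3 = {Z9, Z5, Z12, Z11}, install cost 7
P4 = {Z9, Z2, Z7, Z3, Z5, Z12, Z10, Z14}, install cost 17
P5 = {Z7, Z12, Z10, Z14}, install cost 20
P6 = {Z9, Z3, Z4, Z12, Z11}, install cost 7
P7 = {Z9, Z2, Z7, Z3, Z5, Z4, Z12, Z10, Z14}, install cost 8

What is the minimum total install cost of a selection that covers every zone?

13

P1, P7 cover every zone at install cost 5 + 8 = 13.
Any cover uses at least 2 sensor positions; among all covering selections none totals below 13.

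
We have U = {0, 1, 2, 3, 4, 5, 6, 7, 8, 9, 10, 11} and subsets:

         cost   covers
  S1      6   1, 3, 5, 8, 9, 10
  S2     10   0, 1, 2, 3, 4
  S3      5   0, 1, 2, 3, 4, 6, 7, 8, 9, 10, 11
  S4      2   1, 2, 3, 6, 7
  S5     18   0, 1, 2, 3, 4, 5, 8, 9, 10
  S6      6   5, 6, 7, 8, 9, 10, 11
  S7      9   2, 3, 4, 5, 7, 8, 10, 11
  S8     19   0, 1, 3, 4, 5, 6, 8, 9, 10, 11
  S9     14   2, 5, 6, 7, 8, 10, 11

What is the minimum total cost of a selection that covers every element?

11

S1, S3 cover every element at cost 6 + 5 = 11.
Any cover uses at least 2 sets; among all covering selections none totals below 11.
Greedy by coverage-per-cost would pick S4, S3, S1 for 13 — worse than the optimum 11.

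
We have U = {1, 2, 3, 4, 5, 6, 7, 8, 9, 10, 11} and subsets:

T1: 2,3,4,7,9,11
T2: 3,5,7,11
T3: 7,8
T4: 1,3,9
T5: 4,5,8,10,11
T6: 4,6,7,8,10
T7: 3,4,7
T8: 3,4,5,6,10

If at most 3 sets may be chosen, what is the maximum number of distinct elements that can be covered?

10

Choosing T1, T2, T6 covers {2, 3, 4, 5, 6, 7, 8, 9, 10, 11} — 10 elements.
No choice of 3 sets does better; here 1 is left uncovered.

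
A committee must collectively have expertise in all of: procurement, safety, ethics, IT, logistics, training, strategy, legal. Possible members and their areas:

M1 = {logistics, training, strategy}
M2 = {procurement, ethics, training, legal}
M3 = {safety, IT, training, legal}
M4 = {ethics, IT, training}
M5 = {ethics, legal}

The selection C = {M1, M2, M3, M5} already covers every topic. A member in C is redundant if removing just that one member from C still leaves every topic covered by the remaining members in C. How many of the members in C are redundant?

1

Drop M1: logistics, strategy uncovered — not redundant.
Drop M2: procurement uncovered — not redundant.
Drop M3: safety, IT uncovered — not redundant.
Drop M5: the rest still cover every topic — redundant.
1 redundant: M5.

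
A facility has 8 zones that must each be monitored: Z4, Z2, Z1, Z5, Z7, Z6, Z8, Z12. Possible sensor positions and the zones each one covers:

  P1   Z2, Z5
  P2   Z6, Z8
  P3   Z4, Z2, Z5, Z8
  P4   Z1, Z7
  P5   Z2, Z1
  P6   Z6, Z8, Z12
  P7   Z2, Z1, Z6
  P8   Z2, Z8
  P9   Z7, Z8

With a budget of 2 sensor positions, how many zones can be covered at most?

6

Choosing P3, P4 covers {Z4, Z2, Z1, Z5, Z7, Z8} — 6 zones.
No choice of 2 sensor positions does better; here Z6, Z12 are left uncovered.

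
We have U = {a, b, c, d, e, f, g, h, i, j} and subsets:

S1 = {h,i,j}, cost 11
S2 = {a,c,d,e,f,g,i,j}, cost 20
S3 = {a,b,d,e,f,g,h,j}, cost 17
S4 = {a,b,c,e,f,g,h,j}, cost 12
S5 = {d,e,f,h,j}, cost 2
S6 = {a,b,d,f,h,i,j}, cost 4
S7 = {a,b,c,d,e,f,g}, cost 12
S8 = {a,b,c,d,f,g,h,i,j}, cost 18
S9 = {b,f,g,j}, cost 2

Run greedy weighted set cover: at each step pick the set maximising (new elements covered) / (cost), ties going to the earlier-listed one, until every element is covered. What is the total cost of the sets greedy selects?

20

Pick 1: S5 adds 5 new (d, e, f, h, j) at cost 2 (ratio 5/2).
Pick 2: S9 adds 2 new (b, g) at cost 2 (ratio 2/2).
Pick 3: S6 adds 2 new (a, i) at cost 4 (ratio 2/4).
Pick 4: S4 adds 1 new (c) at cost 12 (ratio 1/12).
Greedy total cost: 2 + 2 + 4 + 12 = 20. (The true optimum is 16, so greedy overshoots here.)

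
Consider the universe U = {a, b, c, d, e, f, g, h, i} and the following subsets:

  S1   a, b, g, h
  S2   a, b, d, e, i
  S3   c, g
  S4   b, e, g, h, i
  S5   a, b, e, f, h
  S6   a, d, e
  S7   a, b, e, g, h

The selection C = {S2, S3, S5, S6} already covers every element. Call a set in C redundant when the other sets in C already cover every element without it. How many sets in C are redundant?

Drop S2: i uncovered — not redundant.
Drop S3: c, g uncovered — not redundant.
Drop S5: f, h uncovered — not redundant.
Drop S6: the rest still cover every element — redundant.
1 redundant: S6.

1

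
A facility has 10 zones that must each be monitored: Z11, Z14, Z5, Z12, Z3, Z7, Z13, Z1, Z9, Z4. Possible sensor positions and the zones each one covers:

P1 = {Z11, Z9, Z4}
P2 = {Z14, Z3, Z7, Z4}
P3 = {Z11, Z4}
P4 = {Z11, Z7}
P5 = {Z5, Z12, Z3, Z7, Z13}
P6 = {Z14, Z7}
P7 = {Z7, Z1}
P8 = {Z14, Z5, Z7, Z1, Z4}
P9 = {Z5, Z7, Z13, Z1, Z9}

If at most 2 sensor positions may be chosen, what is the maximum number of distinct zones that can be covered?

8

Choosing P1, P5 covers {Z11, Z5, Z12, Z3, Z7, Z13, Z9, Z4} — 8 zones.
No choice of 2 sensor positions does better; here Z14, Z1 are left uncovered.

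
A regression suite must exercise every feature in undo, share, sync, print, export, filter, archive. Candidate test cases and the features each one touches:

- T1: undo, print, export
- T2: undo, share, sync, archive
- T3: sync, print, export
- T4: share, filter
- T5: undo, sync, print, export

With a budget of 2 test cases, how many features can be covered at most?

6

Choosing T1, T2 covers {undo, share, sync, print, export, archive} — 6 features.
No choice of 2 test cases does better; here filter is left uncovered.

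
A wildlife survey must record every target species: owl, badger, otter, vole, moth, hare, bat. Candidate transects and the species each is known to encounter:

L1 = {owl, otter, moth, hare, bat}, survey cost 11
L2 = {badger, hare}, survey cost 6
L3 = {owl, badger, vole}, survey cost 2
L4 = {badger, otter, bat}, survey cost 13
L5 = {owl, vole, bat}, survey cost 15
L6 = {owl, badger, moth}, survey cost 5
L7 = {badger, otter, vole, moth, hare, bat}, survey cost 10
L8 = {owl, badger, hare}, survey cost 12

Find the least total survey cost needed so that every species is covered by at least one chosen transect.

L3, L7 cover every species at survey cost 2 + 10 = 12.
Any cover uses at least 2 transects; among all covering selections none totals below 12.

12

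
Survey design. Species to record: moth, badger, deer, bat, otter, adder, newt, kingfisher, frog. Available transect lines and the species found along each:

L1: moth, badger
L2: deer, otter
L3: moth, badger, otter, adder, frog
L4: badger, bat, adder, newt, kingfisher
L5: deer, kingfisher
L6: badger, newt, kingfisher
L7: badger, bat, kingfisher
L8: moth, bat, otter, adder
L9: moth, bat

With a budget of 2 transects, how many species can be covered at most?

8

Choosing L3, L4 covers {moth, badger, bat, otter, adder, newt, kingfisher, frog} — 8 species.
No choice of 2 transects does better; here deer is left uncovered.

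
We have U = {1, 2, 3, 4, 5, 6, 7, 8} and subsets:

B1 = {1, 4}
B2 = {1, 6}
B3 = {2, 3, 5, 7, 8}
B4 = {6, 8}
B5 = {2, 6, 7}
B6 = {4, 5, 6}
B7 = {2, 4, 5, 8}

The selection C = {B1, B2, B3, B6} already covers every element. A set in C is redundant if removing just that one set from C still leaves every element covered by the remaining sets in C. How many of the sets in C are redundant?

Drop B1: the rest still cover every element — redundant.
Drop B2: the rest still cover every element — redundant.
Drop B3: 2, 3, 7, 8 uncovered — not redundant.
Drop B6: the rest still cover every element — redundant.
3 redundant: B1, B2, B6.

3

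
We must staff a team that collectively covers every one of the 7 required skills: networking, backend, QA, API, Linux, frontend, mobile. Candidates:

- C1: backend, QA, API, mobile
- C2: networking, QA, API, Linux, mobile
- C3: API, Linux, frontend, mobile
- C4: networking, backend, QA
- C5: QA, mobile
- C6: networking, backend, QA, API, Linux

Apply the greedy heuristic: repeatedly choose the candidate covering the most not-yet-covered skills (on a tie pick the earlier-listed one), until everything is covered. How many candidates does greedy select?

3

Pick 1: C2 covers 5 new skills (networking, QA, API, Linux, mobile).
Pick 2: C1 covers 1 new skills (backend).
Pick 3: C3 covers 1 new skills (frontend).
Greedy uses 3 candidates. (The true minimum is 2.)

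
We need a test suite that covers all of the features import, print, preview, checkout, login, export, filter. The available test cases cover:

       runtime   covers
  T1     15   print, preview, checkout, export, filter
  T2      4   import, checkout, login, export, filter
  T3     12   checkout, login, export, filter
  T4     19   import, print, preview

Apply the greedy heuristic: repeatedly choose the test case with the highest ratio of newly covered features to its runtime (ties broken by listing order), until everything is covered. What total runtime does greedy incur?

19

Pick 1: T2 adds 5 new (import, checkout, login, export, filter) at runtime 4 (ratio 5/4).
Pick 2: T1 adds 2 new (print, preview) at runtime 15 (ratio 2/15).
Greedy total runtime: 4 + 15 = 19.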